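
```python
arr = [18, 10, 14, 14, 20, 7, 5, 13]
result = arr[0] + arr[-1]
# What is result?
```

arr has length 8. arr[0] = 18.
arr has length 8. Negative index -1 maps to positive index 8 + (-1) = 7. arr[7] = 13.
Sum: 18 + 13 = 31.

31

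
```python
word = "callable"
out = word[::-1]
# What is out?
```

word has length 8. The slice word[::-1] selects indices [7, 6, 5, 4, 3, 2, 1, 0] (7->'e', 6->'l', 5->'b', 4->'a', 3->'l', 2->'l', 1->'a', 0->'c'), giving 'elballac'.

'elballac'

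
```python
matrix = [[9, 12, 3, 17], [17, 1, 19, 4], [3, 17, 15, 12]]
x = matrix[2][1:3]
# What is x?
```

matrix[2] = [3, 17, 15, 12]. matrix[2] has length 4. The slice matrix[2][1:3] selects indices [1, 2] (1->17, 2->15), giving [17, 15].

[17, 15]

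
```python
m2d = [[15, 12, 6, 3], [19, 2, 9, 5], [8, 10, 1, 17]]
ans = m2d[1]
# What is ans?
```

m2d has 3 rows. Row 1 is [19, 2, 9, 5].

[19, 2, 9, 5]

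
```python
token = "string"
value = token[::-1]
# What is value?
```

token has length 6. The slice token[::-1] selects indices [5, 4, 3, 2, 1, 0] (5->'g', 4->'n', 3->'i', 2->'r', 1->'t', 0->'s'), giving 'gnirts'.

'gnirts'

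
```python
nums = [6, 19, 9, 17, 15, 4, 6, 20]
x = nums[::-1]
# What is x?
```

nums has length 8. The slice nums[::-1] selects indices [7, 6, 5, 4, 3, 2, 1, 0] (7->20, 6->6, 5->4, 4->15, 3->17, 2->9, 1->19, 0->6), giving [20, 6, 4, 15, 17, 9, 19, 6].

[20, 6, 4, 15, 17, 9, 19, 6]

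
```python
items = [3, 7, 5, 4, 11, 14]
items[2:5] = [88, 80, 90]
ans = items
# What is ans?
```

items starts as [3, 7, 5, 4, 11, 14] (length 6). The slice items[2:5] covers indices [2, 3, 4] with values [5, 4, 11]. Replacing that slice with [88, 80, 90] (same length) produces [3, 7, 88, 80, 90, 14].

[3, 7, 88, 80, 90, 14]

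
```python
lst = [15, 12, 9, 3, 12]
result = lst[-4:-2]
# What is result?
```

lst has length 5. The slice lst[-4:-2] selects indices [1, 2] (1->12, 2->9), giving [12, 9].

[12, 9]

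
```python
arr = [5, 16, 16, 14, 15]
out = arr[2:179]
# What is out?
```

arr has length 5. The slice arr[2:179] selects indices [2, 3, 4] (2->16, 3->14, 4->15), giving [16, 14, 15].

[16, 14, 15]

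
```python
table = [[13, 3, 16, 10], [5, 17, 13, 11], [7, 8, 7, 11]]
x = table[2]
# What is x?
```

table has 3 rows. Row 2 is [7, 8, 7, 11].

[7, 8, 7, 11]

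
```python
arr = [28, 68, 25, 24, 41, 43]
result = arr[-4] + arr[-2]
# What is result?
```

arr has length 6. Negative index -4 maps to positive index 6 + (-4) = 2. arr[2] = 25.
arr has length 6. Negative index -2 maps to positive index 6 + (-2) = 4. arr[4] = 41.
Sum: 25 + 41 = 66.

66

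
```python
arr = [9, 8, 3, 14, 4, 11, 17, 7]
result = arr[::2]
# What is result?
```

arr has length 8. The slice arr[::2] selects indices [0, 2, 4, 6] (0->9, 2->3, 4->4, 6->17), giving [9, 3, 4, 17].

[9, 3, 4, 17]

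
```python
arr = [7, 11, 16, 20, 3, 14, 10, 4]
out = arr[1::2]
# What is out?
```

arr has length 8. The slice arr[1::2] selects indices [1, 3, 5, 7] (1->11, 3->20, 5->14, 7->4), giving [11, 20, 14, 4].

[11, 20, 14, 4]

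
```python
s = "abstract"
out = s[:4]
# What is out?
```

s has length 8. The slice s[:4] selects indices [0, 1, 2, 3] (0->'a', 1->'b', 2->'s', 3->'t'), giving 'abst'.

'abst'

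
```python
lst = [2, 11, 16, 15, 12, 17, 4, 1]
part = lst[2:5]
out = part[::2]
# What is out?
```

lst has length 8. The slice lst[2:5] selects indices [2, 3, 4] (2->16, 3->15, 4->12), giving [16, 15, 12]. So part = [16, 15, 12]. part has length 3. The slice part[::2] selects indices [0, 2] (0->16, 2->12), giving [16, 12].

[16, 12]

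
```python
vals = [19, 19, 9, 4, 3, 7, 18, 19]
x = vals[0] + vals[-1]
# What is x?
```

vals has length 8. vals[0] = 19.
vals has length 8. Negative index -1 maps to positive index 8 + (-1) = 7. vals[7] = 19.
Sum: 19 + 19 = 38.

38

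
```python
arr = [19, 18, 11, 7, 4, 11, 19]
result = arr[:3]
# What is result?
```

arr has length 7. The slice arr[:3] selects indices [0, 1, 2] (0->19, 1->18, 2->11), giving [19, 18, 11].

[19, 18, 11]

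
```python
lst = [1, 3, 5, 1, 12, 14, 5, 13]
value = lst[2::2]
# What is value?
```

lst has length 8. The slice lst[2::2] selects indices [2, 4, 6] (2->5, 4->12, 6->5), giving [5, 12, 5].

[5, 12, 5]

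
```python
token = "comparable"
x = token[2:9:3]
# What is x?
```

token has length 10. The slice token[2:9:3] selects indices [2, 5, 8] (2->'m', 5->'r', 8->'l'), giving 'mrl'.

'mrl'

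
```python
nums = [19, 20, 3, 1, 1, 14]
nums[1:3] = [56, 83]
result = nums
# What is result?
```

nums starts as [19, 20, 3, 1, 1, 14] (length 6). The slice nums[1:3] covers indices [1, 2] with values [20, 3]. Replacing that slice with [56, 83] (same length) produces [19, 56, 83, 1, 1, 14].

[19, 56, 83, 1, 1, 14]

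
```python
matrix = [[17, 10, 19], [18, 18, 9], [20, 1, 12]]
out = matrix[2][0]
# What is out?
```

matrix[2] = [20, 1, 12]. Taking column 0 of that row yields 20.

20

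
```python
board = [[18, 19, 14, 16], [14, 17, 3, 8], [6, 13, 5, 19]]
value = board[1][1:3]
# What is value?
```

board[1] = [14, 17, 3, 8]. board[1] has length 4. The slice board[1][1:3] selects indices [1, 2] (1->17, 2->3), giving [17, 3].

[17, 3]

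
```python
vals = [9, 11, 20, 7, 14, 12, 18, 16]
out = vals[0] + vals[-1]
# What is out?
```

vals has length 8. vals[0] = 9.
vals has length 8. Negative index -1 maps to positive index 8 + (-1) = 7. vals[7] = 16.
Sum: 9 + 16 = 25.

25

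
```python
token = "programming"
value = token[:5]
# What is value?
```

token has length 11. The slice token[:5] selects indices [0, 1, 2, 3, 4] (0->'p', 1->'r', 2->'o', 3->'g', 4->'r'), giving 'progr'.

'progr'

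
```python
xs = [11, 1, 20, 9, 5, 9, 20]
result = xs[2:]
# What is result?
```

xs has length 7. The slice xs[2:] selects indices [2, 3, 4, 5, 6] (2->20, 3->9, 4->5, 5->9, 6->20), giving [20, 9, 5, 9, 20].

[20, 9, 5, 9, 20]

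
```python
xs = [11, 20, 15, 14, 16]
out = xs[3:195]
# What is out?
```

xs has length 5. The slice xs[3:195] selects indices [3, 4] (3->14, 4->16), giving [14, 16].

[14, 16]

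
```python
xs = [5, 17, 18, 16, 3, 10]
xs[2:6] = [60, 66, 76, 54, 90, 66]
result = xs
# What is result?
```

xs starts as [5, 17, 18, 16, 3, 10] (length 6). The slice xs[2:6] covers indices [2, 3, 4, 5] with values [18, 16, 3, 10]. Replacing that slice with [60, 66, 76, 54, 90, 66] (different length) produces [5, 17, 60, 66, 76, 54, 90, 66].

[5, 17, 60, 66, 76, 54, 90, 66]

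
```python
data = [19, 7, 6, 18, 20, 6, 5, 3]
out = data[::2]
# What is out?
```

data has length 8. The slice data[::2] selects indices [0, 2, 4, 6] (0->19, 2->6, 4->20, 6->5), giving [19, 6, 20, 5].

[19, 6, 20, 5]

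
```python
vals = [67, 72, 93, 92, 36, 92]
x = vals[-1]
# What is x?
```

vals has length 6. Negative index -1 maps to positive index 6 + (-1) = 5. vals[5] = 92.

92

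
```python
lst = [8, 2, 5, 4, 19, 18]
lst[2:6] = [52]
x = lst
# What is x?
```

lst starts as [8, 2, 5, 4, 19, 18] (length 6). The slice lst[2:6] covers indices [2, 3, 4, 5] with values [5, 4, 19, 18]. Replacing that slice with [52] (different length) produces [8, 2, 52].

[8, 2, 52]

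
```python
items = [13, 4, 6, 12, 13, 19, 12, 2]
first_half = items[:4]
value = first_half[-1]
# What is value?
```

items has length 8. The slice items[:4] selects indices [0, 1, 2, 3] (0->13, 1->4, 2->6, 3->12), giving [13, 4, 6, 12]. So first_half = [13, 4, 6, 12]. Then first_half[-1] = 12.

12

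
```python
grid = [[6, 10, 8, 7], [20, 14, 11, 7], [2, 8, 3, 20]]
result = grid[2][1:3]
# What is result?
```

grid[2] = [2, 8, 3, 20]. grid[2] has length 4. The slice grid[2][1:3] selects indices [1, 2] (1->8, 2->3), giving [8, 3].

[8, 3]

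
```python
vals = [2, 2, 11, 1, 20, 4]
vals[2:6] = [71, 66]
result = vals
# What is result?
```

vals starts as [2, 2, 11, 1, 20, 4] (length 6). The slice vals[2:6] covers indices [2, 3, 4, 5] with values [11, 1, 20, 4]. Replacing that slice with [71, 66] (different length) produces [2, 2, 71, 66].

[2, 2, 71, 66]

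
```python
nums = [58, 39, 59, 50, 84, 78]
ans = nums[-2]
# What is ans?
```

nums has length 6. Negative index -2 maps to positive index 6 + (-2) = 4. nums[4] = 84.

84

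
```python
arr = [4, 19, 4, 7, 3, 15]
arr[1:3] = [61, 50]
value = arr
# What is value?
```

arr starts as [4, 19, 4, 7, 3, 15] (length 6). The slice arr[1:3] covers indices [1, 2] with values [19, 4]. Replacing that slice with [61, 50] (same length) produces [4, 61, 50, 7, 3, 15].

[4, 61, 50, 7, 3, 15]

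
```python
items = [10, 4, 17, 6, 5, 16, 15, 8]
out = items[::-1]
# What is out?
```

items has length 8. The slice items[::-1] selects indices [7, 6, 5, 4, 3, 2, 1, 0] (7->8, 6->15, 5->16, 4->5, 3->6, 2->17, 1->4, 0->10), giving [8, 15, 16, 5, 6, 17, 4, 10].

[8, 15, 16, 5, 6, 17, 4, 10]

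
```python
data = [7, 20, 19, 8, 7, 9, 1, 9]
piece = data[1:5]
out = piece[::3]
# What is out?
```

data has length 8. The slice data[1:5] selects indices [1, 2, 3, 4] (1->20, 2->19, 3->8, 4->7), giving [20, 19, 8, 7]. So piece = [20, 19, 8, 7]. piece has length 4. The slice piece[::3] selects indices [0, 3] (0->20, 3->7), giving [20, 7].

[20, 7]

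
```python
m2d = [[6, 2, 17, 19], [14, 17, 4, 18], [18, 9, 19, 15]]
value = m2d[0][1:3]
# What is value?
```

m2d[0] = [6, 2, 17, 19]. m2d[0] has length 4. The slice m2d[0][1:3] selects indices [1, 2] (1->2, 2->17), giving [2, 17].

[2, 17]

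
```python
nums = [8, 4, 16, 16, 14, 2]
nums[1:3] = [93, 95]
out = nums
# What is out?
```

nums starts as [8, 4, 16, 16, 14, 2] (length 6). The slice nums[1:3] covers indices [1, 2] with values [4, 16]. Replacing that slice with [93, 95] (same length) produces [8, 93, 95, 16, 14, 2].

[8, 93, 95, 16, 14, 2]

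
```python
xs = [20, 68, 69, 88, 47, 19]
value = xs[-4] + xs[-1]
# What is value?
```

xs has length 6. Negative index -4 maps to positive index 6 + (-4) = 2. xs[2] = 69.
xs has length 6. Negative index -1 maps to positive index 6 + (-1) = 5. xs[5] = 19.
Sum: 69 + 19 = 88.

88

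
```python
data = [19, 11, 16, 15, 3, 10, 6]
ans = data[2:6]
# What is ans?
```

data has length 7. The slice data[2:6] selects indices [2, 3, 4, 5] (2->16, 3->15, 4->3, 5->10), giving [16, 15, 3, 10].

[16, 15, 3, 10]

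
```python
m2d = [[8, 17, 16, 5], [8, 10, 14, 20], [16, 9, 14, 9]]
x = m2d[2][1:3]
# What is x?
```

m2d[2] = [16, 9, 14, 9]. m2d[2] has length 4. The slice m2d[2][1:3] selects indices [1, 2] (1->9, 2->14), giving [9, 14].

[9, 14]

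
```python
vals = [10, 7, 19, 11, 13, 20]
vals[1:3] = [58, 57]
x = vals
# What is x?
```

vals starts as [10, 7, 19, 11, 13, 20] (length 6). The slice vals[1:3] covers indices [1, 2] with values [7, 19]. Replacing that slice with [58, 57] (same length) produces [10, 58, 57, 11, 13, 20].

[10, 58, 57, 11, 13, 20]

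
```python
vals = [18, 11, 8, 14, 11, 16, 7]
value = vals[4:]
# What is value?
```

vals has length 7. The slice vals[4:] selects indices [4, 5, 6] (4->11, 5->16, 6->7), giving [11, 16, 7].

[11, 16, 7]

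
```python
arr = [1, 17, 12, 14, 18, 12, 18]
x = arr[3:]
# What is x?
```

arr has length 7. The slice arr[3:] selects indices [3, 4, 5, 6] (3->14, 4->18, 5->12, 6->18), giving [14, 18, 12, 18].

[14, 18, 12, 18]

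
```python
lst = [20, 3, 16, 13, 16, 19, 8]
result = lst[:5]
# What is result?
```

lst has length 7. The slice lst[:5] selects indices [0, 1, 2, 3, 4] (0->20, 1->3, 2->16, 3->13, 4->16), giving [20, 3, 16, 13, 16].

[20, 3, 16, 13, 16]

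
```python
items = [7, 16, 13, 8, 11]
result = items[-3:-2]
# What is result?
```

items has length 5. The slice items[-3:-2] selects indices [2] (2->13), giving [13].

[13]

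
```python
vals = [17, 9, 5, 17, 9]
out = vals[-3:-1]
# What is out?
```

vals has length 5. The slice vals[-3:-1] selects indices [2, 3] (2->5, 3->17), giving [5, 17].

[5, 17]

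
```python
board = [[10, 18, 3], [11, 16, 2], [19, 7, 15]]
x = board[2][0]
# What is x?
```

board[2] = [19, 7, 15]. Taking column 0 of that row yields 19.

19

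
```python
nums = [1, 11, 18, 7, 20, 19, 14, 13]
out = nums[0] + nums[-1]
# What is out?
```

nums has length 8. nums[0] = 1.
nums has length 8. Negative index -1 maps to positive index 8 + (-1) = 7. nums[7] = 13.
Sum: 1 + 13 = 14.

14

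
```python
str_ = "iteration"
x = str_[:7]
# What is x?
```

str_ has length 9. The slice str_[:7] selects indices [0, 1, 2, 3, 4, 5, 6] (0->'i', 1->'t', 2->'e', 3->'r', 4->'a', 5->'t', 6->'i'), giving 'iterati'.

'iterati'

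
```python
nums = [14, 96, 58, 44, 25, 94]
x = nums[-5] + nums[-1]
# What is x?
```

nums has length 6. Negative index -5 maps to positive index 6 + (-5) = 1. nums[1] = 96.
nums has length 6. Negative index -1 maps to positive index 6 + (-1) = 5. nums[5] = 94.
Sum: 96 + 94 = 190.

190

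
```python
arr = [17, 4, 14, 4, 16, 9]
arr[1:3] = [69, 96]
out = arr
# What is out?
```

arr starts as [17, 4, 14, 4, 16, 9] (length 6). The slice arr[1:3] covers indices [1, 2] with values [4, 14]. Replacing that slice with [69, 96] (same length) produces [17, 69, 96, 4, 16, 9].

[17, 69, 96, 4, 16, 9]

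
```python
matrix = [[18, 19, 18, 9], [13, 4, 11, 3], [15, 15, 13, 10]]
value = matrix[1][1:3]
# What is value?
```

matrix[1] = [13, 4, 11, 3]. matrix[1] has length 4. The slice matrix[1][1:3] selects indices [1, 2] (1->4, 2->11), giving [4, 11].

[4, 11]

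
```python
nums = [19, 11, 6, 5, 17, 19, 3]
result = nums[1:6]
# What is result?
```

nums has length 7. The slice nums[1:6] selects indices [1, 2, 3, 4, 5] (1->11, 2->6, 3->5, 4->17, 5->19), giving [11, 6, 5, 17, 19].

[11, 6, 5, 17, 19]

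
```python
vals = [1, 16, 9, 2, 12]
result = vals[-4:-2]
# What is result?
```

vals has length 5. The slice vals[-4:-2] selects indices [1, 2] (1->16, 2->9), giving [16, 9].

[16, 9]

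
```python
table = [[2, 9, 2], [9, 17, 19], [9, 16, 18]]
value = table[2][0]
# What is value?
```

table[2] = [9, 16, 18]. Taking column 0 of that row yields 9.

9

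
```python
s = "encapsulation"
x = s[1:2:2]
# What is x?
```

s has length 13. The slice s[1:2:2] selects indices [1] (1->'n'), giving 'n'.

'n'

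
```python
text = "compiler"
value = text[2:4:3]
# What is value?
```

text has length 8. The slice text[2:4:3] selects indices [2] (2->'m'), giving 'm'.

'm'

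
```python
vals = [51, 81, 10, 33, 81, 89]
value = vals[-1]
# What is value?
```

vals has length 6. Negative index -1 maps to positive index 6 + (-1) = 5. vals[5] = 89.

89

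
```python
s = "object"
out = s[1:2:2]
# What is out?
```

s has length 6. The slice s[1:2:2] selects indices [1] (1->'b'), giving 'b'.

'b'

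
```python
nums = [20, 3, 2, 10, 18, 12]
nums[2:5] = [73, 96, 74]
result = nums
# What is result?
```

nums starts as [20, 3, 2, 10, 18, 12] (length 6). The slice nums[2:5] covers indices [2, 3, 4] with values [2, 10, 18]. Replacing that slice with [73, 96, 74] (same length) produces [20, 3, 73, 96, 74, 12].

[20, 3, 73, 96, 74, 12]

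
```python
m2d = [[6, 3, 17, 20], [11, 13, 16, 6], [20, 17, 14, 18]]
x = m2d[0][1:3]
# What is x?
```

m2d[0] = [6, 3, 17, 20]. m2d[0] has length 4. The slice m2d[0][1:3] selects indices [1, 2] (1->3, 2->17), giving [3, 17].

[3, 17]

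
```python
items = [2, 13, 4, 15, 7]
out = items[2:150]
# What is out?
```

items has length 5. The slice items[2:150] selects indices [2, 3, 4] (2->4, 3->15, 4->7), giving [4, 15, 7].

[4, 15, 7]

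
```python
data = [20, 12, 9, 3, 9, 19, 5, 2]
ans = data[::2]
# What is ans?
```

data has length 8. The slice data[::2] selects indices [0, 2, 4, 6] (0->20, 2->9, 4->9, 6->5), giving [20, 9, 9, 5].

[20, 9, 9, 5]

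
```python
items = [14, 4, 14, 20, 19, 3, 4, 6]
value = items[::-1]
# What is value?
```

items has length 8. The slice items[::-1] selects indices [7, 6, 5, 4, 3, 2, 1, 0] (7->6, 6->4, 5->3, 4->19, 3->20, 2->14, 1->4, 0->14), giving [6, 4, 3, 19, 20, 14, 4, 14].

[6, 4, 3, 19, 20, 14, 4, 14]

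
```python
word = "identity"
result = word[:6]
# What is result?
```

word has length 8. The slice word[:6] selects indices [0, 1, 2, 3, 4, 5] (0->'i', 1->'d', 2->'e', 3->'n', 4->'t', 5->'i'), giving 'identi'.

'identi'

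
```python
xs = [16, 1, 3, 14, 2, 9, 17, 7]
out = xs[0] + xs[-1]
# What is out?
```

xs has length 8. xs[0] = 16.
xs has length 8. Negative index -1 maps to positive index 8 + (-1) = 7. xs[7] = 7.
Sum: 16 + 7 = 23.

23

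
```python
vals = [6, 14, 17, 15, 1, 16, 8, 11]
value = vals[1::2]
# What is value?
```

vals has length 8. The slice vals[1::2] selects indices [1, 3, 5, 7] (1->14, 3->15, 5->16, 7->11), giving [14, 15, 16, 11].

[14, 15, 16, 11]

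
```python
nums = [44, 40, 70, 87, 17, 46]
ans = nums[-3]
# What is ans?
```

nums has length 6. Negative index -3 maps to positive index 6 + (-3) = 3. nums[3] = 87.

87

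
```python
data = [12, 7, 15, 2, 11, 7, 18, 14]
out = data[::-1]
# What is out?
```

data has length 8. The slice data[::-1] selects indices [7, 6, 5, 4, 3, 2, 1, 0] (7->14, 6->18, 5->7, 4->11, 3->2, 2->15, 1->7, 0->12), giving [14, 18, 7, 11, 2, 15, 7, 12].

[14, 18, 7, 11, 2, 15, 7, 12]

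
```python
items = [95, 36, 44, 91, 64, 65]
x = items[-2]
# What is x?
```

items has length 6. Negative index -2 maps to positive index 6 + (-2) = 4. items[4] = 64.

64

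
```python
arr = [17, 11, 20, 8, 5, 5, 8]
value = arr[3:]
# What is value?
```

arr has length 7. The slice arr[3:] selects indices [3, 4, 5, 6] (3->8, 4->5, 5->5, 6->8), giving [8, 5, 5, 8].

[8, 5, 5, 8]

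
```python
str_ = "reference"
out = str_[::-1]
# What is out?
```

str_ has length 9. The slice str_[::-1] selects indices [8, 7, 6, 5, 4, 3, 2, 1, 0] (8->'e', 7->'c', 6->'n', 5->'e', 4->'r', 3->'e', 2->'f', 1->'e', 0->'r'), giving 'ecnerefer'.

'ecnerefer'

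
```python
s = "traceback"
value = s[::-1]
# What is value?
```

s has length 9. The slice s[::-1] selects indices [8, 7, 6, 5, 4, 3, 2, 1, 0] (8->'k', 7->'c', 6->'a', 5->'b', 4->'e', 3->'c', 2->'a', 1->'r', 0->'t'), giving 'kcabecart'.

'kcabecart'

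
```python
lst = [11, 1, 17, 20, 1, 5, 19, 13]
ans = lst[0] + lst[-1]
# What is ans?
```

lst has length 8. lst[0] = 11.
lst has length 8. Negative index -1 maps to positive index 8 + (-1) = 7. lst[7] = 13.
Sum: 11 + 13 = 24.

24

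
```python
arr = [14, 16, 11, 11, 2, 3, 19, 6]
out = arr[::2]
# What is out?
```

arr has length 8. The slice arr[::2] selects indices [0, 2, 4, 6] (0->14, 2->11, 4->2, 6->19), giving [14, 11, 2, 19].

[14, 11, 2, 19]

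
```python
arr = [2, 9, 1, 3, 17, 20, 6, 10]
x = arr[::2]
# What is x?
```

arr has length 8. The slice arr[::2] selects indices [0, 2, 4, 6] (0->2, 2->1, 4->17, 6->6), giving [2, 1, 17, 6].

[2, 1, 17, 6]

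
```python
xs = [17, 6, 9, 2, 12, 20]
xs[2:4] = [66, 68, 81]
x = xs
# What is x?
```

xs starts as [17, 6, 9, 2, 12, 20] (length 6). The slice xs[2:4] covers indices [2, 3] with values [9, 2]. Replacing that slice with [66, 68, 81] (different length) produces [17, 6, 66, 68, 81, 12, 20].

[17, 6, 66, 68, 81, 12, 20]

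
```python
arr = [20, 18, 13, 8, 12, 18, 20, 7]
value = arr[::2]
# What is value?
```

arr has length 8. The slice arr[::2] selects indices [0, 2, 4, 6] (0->20, 2->13, 4->12, 6->20), giving [20, 13, 12, 20].

[20, 13, 12, 20]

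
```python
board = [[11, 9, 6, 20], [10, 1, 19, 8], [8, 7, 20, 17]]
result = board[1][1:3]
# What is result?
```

board[1] = [10, 1, 19, 8]. board[1] has length 4. The slice board[1][1:3] selects indices [1, 2] (1->1, 2->19), giving [1, 19].

[1, 19]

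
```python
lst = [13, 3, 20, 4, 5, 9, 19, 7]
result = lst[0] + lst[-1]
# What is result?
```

lst has length 8. lst[0] = 13.
lst has length 8. Negative index -1 maps to positive index 8 + (-1) = 7. lst[7] = 7.
Sum: 13 + 7 = 20.

20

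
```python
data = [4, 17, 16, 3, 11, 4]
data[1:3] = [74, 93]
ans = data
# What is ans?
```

data starts as [4, 17, 16, 3, 11, 4] (length 6). The slice data[1:3] covers indices [1, 2] with values [17, 16]. Replacing that slice with [74, 93] (same length) produces [4, 74, 93, 3, 11, 4].

[4, 74, 93, 3, 11, 4]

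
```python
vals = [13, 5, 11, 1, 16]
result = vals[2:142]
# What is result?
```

vals has length 5. The slice vals[2:142] selects indices [2, 3, 4] (2->11, 3->1, 4->16), giving [11, 1, 16].

[11, 1, 16]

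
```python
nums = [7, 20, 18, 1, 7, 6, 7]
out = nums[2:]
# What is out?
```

nums has length 7. The slice nums[2:] selects indices [2, 3, 4, 5, 6] (2->18, 3->1, 4->7, 5->6, 6->7), giving [18, 1, 7, 6, 7].

[18, 1, 7, 6, 7]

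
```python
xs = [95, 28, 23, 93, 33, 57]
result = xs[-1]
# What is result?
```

xs has length 6. Negative index -1 maps to positive index 6 + (-1) = 5. xs[5] = 57.

57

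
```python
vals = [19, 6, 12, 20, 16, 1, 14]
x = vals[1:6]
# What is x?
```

vals has length 7. The slice vals[1:6] selects indices [1, 2, 3, 4, 5] (1->6, 2->12, 3->20, 4->16, 5->1), giving [6, 12, 20, 16, 1].

[6, 12, 20, 16, 1]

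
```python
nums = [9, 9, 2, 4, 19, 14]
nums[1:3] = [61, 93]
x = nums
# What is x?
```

nums starts as [9, 9, 2, 4, 19, 14] (length 6). The slice nums[1:3] covers indices [1, 2] with values [9, 2]. Replacing that slice with [61, 93] (same length) produces [9, 61, 93, 4, 19, 14].

[9, 61, 93, 4, 19, 14]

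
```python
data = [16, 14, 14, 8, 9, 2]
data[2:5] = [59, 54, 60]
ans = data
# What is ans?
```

data starts as [16, 14, 14, 8, 9, 2] (length 6). The slice data[2:5] covers indices [2, 3, 4] with values [14, 8, 9]. Replacing that slice with [59, 54, 60] (same length) produces [16, 14, 59, 54, 60, 2].

[16, 14, 59, 54, 60, 2]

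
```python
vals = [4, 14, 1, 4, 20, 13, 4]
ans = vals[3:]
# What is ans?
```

vals has length 7. The slice vals[3:] selects indices [3, 4, 5, 6] (3->4, 4->20, 5->13, 6->4), giving [4, 20, 13, 4].

[4, 20, 13, 4]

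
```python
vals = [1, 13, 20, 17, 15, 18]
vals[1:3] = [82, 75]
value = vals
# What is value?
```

vals starts as [1, 13, 20, 17, 15, 18] (length 6). The slice vals[1:3] covers indices [1, 2] with values [13, 20]. Replacing that slice with [82, 75] (same length) produces [1, 82, 75, 17, 15, 18].

[1, 82, 75, 17, 15, 18]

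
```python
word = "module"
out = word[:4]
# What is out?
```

word has length 6. The slice word[:4] selects indices [0, 1, 2, 3] (0->'m', 1->'o', 2->'d', 3->'u'), giving 'modu'.

'modu'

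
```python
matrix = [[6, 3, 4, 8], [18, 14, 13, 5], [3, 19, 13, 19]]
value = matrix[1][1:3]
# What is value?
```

matrix[1] = [18, 14, 13, 5]. matrix[1] has length 4. The slice matrix[1][1:3] selects indices [1, 2] (1->14, 2->13), giving [14, 13].

[14, 13]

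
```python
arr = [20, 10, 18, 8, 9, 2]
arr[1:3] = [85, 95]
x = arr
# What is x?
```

arr starts as [20, 10, 18, 8, 9, 2] (length 6). The slice arr[1:3] covers indices [1, 2] with values [10, 18]. Replacing that slice with [85, 95] (same length) produces [20, 85, 95, 8, 9, 2].

[20, 85, 95, 8, 9, 2]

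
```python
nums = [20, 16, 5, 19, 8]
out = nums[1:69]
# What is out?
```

nums has length 5. The slice nums[1:69] selects indices [1, 2, 3, 4] (1->16, 2->5, 3->19, 4->8), giving [16, 5, 19, 8].

[16, 5, 19, 8]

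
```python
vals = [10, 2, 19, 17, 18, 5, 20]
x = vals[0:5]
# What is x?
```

vals has length 7. The slice vals[0:5] selects indices [0, 1, 2, 3, 4] (0->10, 1->2, 2->19, 3->17, 4->18), giving [10, 2, 19, 17, 18].

[10, 2, 19, 17, 18]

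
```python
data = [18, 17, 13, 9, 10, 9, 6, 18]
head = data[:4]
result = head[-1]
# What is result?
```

data has length 8. The slice data[:4] selects indices [0, 1, 2, 3] (0->18, 1->17, 2->13, 3->9), giving [18, 17, 13, 9]. So head = [18, 17, 13, 9]. Then head[-1] = 9.

9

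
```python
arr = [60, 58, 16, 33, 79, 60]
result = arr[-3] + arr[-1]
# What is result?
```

arr has length 6. Negative index -3 maps to positive index 6 + (-3) = 3. arr[3] = 33.
arr has length 6. Negative index -1 maps to positive index 6 + (-1) = 5. arr[5] = 60.
Sum: 33 + 60 = 93.

93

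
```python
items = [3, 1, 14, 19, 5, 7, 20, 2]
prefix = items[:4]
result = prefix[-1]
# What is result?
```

items has length 8. The slice items[:4] selects indices [0, 1, 2, 3] (0->3, 1->1, 2->14, 3->19), giving [3, 1, 14, 19]. So prefix = [3, 1, 14, 19]. Then prefix[-1] = 19.

19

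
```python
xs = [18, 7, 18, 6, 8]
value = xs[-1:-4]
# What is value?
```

xs has length 5. The slice xs[-1:-4] resolves to an empty index range, so the result is [].

[]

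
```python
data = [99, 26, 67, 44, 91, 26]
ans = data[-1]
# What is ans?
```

data has length 6. Negative index -1 maps to positive index 6 + (-1) = 5. data[5] = 26.

26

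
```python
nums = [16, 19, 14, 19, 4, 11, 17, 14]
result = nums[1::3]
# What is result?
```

nums has length 8. The slice nums[1::3] selects indices [1, 4, 7] (1->19, 4->4, 7->14), giving [19, 4, 14].

[19, 4, 14]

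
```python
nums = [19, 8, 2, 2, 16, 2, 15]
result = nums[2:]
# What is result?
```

nums has length 7. The slice nums[2:] selects indices [2, 3, 4, 5, 6] (2->2, 3->2, 4->16, 5->2, 6->15), giving [2, 2, 16, 2, 15].

[2, 2, 16, 2, 15]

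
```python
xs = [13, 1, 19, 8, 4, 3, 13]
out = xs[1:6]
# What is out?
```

xs has length 7. The slice xs[1:6] selects indices [1, 2, 3, 4, 5] (1->1, 2->19, 3->8, 4->4, 5->3), giving [1, 19, 8, 4, 3].

[1, 19, 8, 4, 3]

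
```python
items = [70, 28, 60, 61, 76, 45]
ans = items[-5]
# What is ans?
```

items has length 6. Negative index -5 maps to positive index 6 + (-5) = 1. items[1] = 28.

28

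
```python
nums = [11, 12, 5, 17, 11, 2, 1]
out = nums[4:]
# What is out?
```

nums has length 7. The slice nums[4:] selects indices [4, 5, 6] (4->11, 5->2, 6->1), giving [11, 2, 1].

[11, 2, 1]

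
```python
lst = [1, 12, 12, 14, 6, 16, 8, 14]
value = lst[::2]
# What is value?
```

lst has length 8. The slice lst[::2] selects indices [0, 2, 4, 6] (0->1, 2->12, 4->6, 6->8), giving [1, 12, 6, 8].

[1, 12, 6, 8]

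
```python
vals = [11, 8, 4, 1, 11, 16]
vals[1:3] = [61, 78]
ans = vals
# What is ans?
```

vals starts as [11, 8, 4, 1, 11, 16] (length 6). The slice vals[1:3] covers indices [1, 2] with values [8, 4]. Replacing that slice with [61, 78] (same length) produces [11, 61, 78, 1, 11, 16].

[11, 61, 78, 1, 11, 16]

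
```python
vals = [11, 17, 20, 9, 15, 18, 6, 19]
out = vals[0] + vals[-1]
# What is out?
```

vals has length 8. vals[0] = 11.
vals has length 8. Negative index -1 maps to positive index 8 + (-1) = 7. vals[7] = 19.
Sum: 11 + 19 = 30.

30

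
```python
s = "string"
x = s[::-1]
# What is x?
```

s has length 6. The slice s[::-1] selects indices [5, 4, 3, 2, 1, 0] (5->'g', 4->'n', 3->'i', 2->'r', 1->'t', 0->'s'), giving 'gnirts'.

'gnirts'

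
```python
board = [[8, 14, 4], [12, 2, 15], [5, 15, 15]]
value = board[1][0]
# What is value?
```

board[1] = [12, 2, 15]. Taking column 0 of that row yields 12.

12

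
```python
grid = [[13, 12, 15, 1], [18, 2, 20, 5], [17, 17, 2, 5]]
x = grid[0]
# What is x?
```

grid has 3 rows. Row 0 is [13, 12, 15, 1].

[13, 12, 15, 1]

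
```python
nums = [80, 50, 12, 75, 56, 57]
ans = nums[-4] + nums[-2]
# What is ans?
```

nums has length 6. Negative index -4 maps to positive index 6 + (-4) = 2. nums[2] = 12.
nums has length 6. Negative index -2 maps to positive index 6 + (-2) = 4. nums[4] = 56.
Sum: 12 + 56 = 68.

68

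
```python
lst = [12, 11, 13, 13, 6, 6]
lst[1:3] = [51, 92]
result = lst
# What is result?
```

lst starts as [12, 11, 13, 13, 6, 6] (length 6). The slice lst[1:3] covers indices [1, 2] with values [11, 13]. Replacing that slice with [51, 92] (same length) produces [12, 51, 92, 13, 6, 6].

[12, 51, 92, 13, 6, 6]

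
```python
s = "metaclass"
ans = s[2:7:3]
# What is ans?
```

s has length 9. The slice s[2:7:3] selects indices [2, 5] (2->'t', 5->'l'), giving 'tl'.

'tl'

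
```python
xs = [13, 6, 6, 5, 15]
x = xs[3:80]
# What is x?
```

xs has length 5. The slice xs[3:80] selects indices [3, 4] (3->5, 4->15), giving [5, 15].

[5, 15]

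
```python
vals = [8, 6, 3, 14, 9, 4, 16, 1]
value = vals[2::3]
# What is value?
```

vals has length 8. The slice vals[2::3] selects indices [2, 5] (2->3, 5->4), giving [3, 4].

[3, 4]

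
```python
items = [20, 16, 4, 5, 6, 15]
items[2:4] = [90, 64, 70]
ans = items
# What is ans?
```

items starts as [20, 16, 4, 5, 6, 15] (length 6). The slice items[2:4] covers indices [2, 3] with values [4, 5]. Replacing that slice with [90, 64, 70] (different length) produces [20, 16, 90, 64, 70, 6, 15].

[20, 16, 90, 64, 70, 6, 15]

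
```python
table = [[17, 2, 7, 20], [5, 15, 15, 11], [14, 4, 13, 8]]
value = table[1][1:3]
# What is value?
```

table[1] = [5, 15, 15, 11]. table[1] has length 4. The slice table[1][1:3] selects indices [1, 2] (1->15, 2->15), giving [15, 15].

[15, 15]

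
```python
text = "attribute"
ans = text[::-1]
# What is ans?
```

text has length 9. The slice text[::-1] selects indices [8, 7, 6, 5, 4, 3, 2, 1, 0] (8->'e', 7->'t', 6->'u', 5->'b', 4->'i', 3->'r', 2->'t', 1->'t', 0->'a'), giving 'etubirtta'.

'etubirtta'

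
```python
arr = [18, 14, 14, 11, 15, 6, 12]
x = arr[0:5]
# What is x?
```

arr has length 7. The slice arr[0:5] selects indices [0, 1, 2, 3, 4] (0->18, 1->14, 2->14, 3->11, 4->15), giving [18, 14, 14, 11, 15].

[18, 14, 14, 11, 15]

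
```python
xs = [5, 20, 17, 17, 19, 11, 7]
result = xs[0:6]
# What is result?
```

xs has length 7. The slice xs[0:6] selects indices [0, 1, 2, 3, 4, 5] (0->5, 1->20, 2->17, 3->17, 4->19, 5->11), giving [5, 20, 17, 17, 19, 11].

[5, 20, 17, 17, 19, 11]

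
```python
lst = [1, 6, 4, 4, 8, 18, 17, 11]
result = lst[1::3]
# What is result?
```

lst has length 8. The slice lst[1::3] selects indices [1, 4, 7] (1->6, 4->8, 7->11), giving [6, 8, 11].

[6, 8, 11]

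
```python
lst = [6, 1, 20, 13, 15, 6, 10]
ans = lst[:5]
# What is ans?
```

lst has length 7. The slice lst[:5] selects indices [0, 1, 2, 3, 4] (0->6, 1->1, 2->20, 3->13, 4->15), giving [6, 1, 20, 13, 15].

[6, 1, 20, 13, 15]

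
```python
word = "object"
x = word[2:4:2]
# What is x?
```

word has length 6. The slice word[2:4:2] selects indices [2] (2->'j'), giving 'j'.

'j'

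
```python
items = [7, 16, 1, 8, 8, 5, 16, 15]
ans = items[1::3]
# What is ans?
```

items has length 8. The slice items[1::3] selects indices [1, 4, 7] (1->16, 4->8, 7->15), giving [16, 8, 15].

[16, 8, 15]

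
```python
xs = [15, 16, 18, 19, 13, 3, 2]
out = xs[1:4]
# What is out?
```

xs has length 7. The slice xs[1:4] selects indices [1, 2, 3] (1->16, 2->18, 3->19), giving [16, 18, 19].

[16, 18, 19]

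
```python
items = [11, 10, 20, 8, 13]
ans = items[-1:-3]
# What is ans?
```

items has length 5. The slice items[-1:-3] resolves to an empty index range, so the result is [].

[]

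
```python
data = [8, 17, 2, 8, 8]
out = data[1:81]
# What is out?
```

data has length 5. The slice data[1:81] selects indices [1, 2, 3, 4] (1->17, 2->2, 3->8, 4->8), giving [17, 2, 8, 8].

[17, 2, 8, 8]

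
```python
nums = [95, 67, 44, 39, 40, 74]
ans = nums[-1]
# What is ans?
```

nums has length 6. Negative index -1 maps to positive index 6 + (-1) = 5. nums[5] = 74.

74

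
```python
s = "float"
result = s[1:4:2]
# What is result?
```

s has length 5. The slice s[1:4:2] selects indices [1, 3] (1->'l', 3->'a'), giving 'la'.

'la'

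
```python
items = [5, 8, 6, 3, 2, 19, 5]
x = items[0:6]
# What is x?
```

items has length 7. The slice items[0:6] selects indices [0, 1, 2, 3, 4, 5] (0->5, 1->8, 2->6, 3->3, 4->2, 5->19), giving [5, 8, 6, 3, 2, 19].

[5, 8, 6, 3, 2, 19]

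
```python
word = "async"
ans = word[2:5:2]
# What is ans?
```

word has length 5. The slice word[2:5:2] selects indices [2, 4] (2->'y', 4->'c'), giving 'yc'.

'yc'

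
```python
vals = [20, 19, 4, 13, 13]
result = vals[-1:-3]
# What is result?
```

vals has length 5. The slice vals[-1:-3] resolves to an empty index range, so the result is [].

[]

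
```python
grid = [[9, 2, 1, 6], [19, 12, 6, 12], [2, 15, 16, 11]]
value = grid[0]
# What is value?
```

grid has 3 rows. Row 0 is [9, 2, 1, 6].

[9, 2, 1, 6]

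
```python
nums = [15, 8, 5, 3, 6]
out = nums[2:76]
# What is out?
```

nums has length 5. The slice nums[2:76] selects indices [2, 3, 4] (2->5, 3->3, 4->6), giving [5, 3, 6].

[5, 3, 6]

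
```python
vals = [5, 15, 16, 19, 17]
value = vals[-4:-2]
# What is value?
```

vals has length 5. The slice vals[-4:-2] selects indices [1, 2] (1->15, 2->16), giving [15, 16].

[15, 16]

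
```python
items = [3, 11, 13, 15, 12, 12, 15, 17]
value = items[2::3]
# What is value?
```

items has length 8. The slice items[2::3] selects indices [2, 5] (2->13, 5->12), giving [13, 12].

[13, 12]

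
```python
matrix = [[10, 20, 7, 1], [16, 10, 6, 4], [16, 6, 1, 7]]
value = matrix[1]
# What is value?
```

matrix has 3 rows. Row 1 is [16, 10, 6, 4].

[16, 10, 6, 4]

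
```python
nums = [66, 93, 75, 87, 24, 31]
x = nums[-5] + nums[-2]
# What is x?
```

nums has length 6. Negative index -5 maps to positive index 6 + (-5) = 1. nums[1] = 93.
nums has length 6. Negative index -2 maps to positive index 6 + (-2) = 4. nums[4] = 24.
Sum: 93 + 24 = 117.

117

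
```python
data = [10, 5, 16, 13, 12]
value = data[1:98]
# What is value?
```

data has length 5. The slice data[1:98] selects indices [1, 2, 3, 4] (1->5, 2->16, 3->13, 4->12), giving [5, 16, 13, 12].

[5, 16, 13, 12]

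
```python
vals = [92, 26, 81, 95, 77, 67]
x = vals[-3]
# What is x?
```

vals has length 6. Negative index -3 maps to positive index 6 + (-3) = 3. vals[3] = 95.

95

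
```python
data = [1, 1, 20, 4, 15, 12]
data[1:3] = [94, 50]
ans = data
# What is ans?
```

data starts as [1, 1, 20, 4, 15, 12] (length 6). The slice data[1:3] covers indices [1, 2] with values [1, 20]. Replacing that slice with [94, 50] (same length) produces [1, 94, 50, 4, 15, 12].

[1, 94, 50, 4, 15, 12]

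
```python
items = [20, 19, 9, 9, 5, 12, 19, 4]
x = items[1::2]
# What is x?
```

items has length 8. The slice items[1::2] selects indices [1, 3, 5, 7] (1->19, 3->9, 5->12, 7->4), giving [19, 9, 12, 4].

[19, 9, 12, 4]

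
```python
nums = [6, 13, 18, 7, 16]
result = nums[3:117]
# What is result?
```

nums has length 5. The slice nums[3:117] selects indices [3, 4] (3->7, 4->16), giving [7, 16].

[7, 16]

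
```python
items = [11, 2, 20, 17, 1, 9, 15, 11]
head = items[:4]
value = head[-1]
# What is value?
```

items has length 8. The slice items[:4] selects indices [0, 1, 2, 3] (0->11, 1->2, 2->20, 3->17), giving [11, 2, 20, 17]. So head = [11, 2, 20, 17]. Then head[-1] = 17.

17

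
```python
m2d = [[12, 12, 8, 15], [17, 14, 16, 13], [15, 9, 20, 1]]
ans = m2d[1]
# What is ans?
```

m2d has 3 rows. Row 1 is [17, 14, 16, 13].

[17, 14, 16, 13]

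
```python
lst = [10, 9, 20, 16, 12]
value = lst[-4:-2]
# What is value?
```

lst has length 5. The slice lst[-4:-2] selects indices [1, 2] (1->9, 2->20), giving [9, 20].

[9, 20]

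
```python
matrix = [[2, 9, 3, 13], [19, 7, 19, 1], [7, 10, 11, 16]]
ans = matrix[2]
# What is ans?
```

matrix has 3 rows. Row 2 is [7, 10, 11, 16].

[7, 10, 11, 16]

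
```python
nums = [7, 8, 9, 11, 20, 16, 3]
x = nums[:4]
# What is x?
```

nums has length 7. The slice nums[:4] selects indices [0, 1, 2, 3] (0->7, 1->8, 2->9, 3->11), giving [7, 8, 9, 11].

[7, 8, 9, 11]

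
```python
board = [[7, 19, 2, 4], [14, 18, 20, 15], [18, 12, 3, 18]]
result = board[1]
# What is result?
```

board has 3 rows. Row 1 is [14, 18, 20, 15].

[14, 18, 20, 15]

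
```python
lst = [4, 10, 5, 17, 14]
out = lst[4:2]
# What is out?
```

lst has length 5. The slice lst[4:2] resolves to an empty index range, so the result is [].

[]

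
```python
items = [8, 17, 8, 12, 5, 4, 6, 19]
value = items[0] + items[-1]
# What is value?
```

items has length 8. items[0] = 8.
items has length 8. Negative index -1 maps to positive index 8 + (-1) = 7. items[7] = 19.
Sum: 8 + 19 = 27.

27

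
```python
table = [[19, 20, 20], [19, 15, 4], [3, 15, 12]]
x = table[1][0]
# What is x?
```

table[1] = [19, 15, 4]. Taking column 0 of that row yields 19.

19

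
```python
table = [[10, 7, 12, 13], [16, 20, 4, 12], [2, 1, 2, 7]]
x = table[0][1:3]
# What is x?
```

table[0] = [10, 7, 12, 13]. table[0] has length 4. The slice table[0][1:3] selects indices [1, 2] (1->7, 2->12), giving [7, 12].

[7, 12]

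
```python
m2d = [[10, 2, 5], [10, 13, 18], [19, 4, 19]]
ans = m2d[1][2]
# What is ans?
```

m2d[1] = [10, 13, 18]. Taking column 2 of that row yields 18.

18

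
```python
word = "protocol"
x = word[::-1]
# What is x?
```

word has length 8. The slice word[::-1] selects indices [7, 6, 5, 4, 3, 2, 1, 0] (7->'l', 6->'o', 5->'c', 4->'o', 3->'t', 2->'o', 1->'r', 0->'p'), giving 'locotorp'.

'locotorp'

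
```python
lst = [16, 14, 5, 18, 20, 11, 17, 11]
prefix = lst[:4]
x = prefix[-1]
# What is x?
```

lst has length 8. The slice lst[:4] selects indices [0, 1, 2, 3] (0->16, 1->14, 2->5, 3->18), giving [16, 14, 5, 18]. So prefix = [16, 14, 5, 18]. Then prefix[-1] = 18.

18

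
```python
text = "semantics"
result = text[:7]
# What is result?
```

text has length 9. The slice text[:7] selects indices [0, 1, 2, 3, 4, 5, 6] (0->'s', 1->'e', 2->'m', 3->'a', 4->'n', 5->'t', 6->'i'), giving 'semanti'.

'semanti'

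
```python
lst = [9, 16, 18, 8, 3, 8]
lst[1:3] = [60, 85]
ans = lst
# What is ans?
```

lst starts as [9, 16, 18, 8, 3, 8] (length 6). The slice lst[1:3] covers indices [1, 2] with values [16, 18]. Replacing that slice with [60, 85] (same length) produces [9, 60, 85, 8, 3, 8].

[9, 60, 85, 8, 3, 8]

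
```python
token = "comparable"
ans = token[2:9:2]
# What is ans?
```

token has length 10. The slice token[2:9:2] selects indices [2, 4, 6, 8] (2->'m', 4->'a', 6->'a', 8->'l'), giving 'maal'.

'maal'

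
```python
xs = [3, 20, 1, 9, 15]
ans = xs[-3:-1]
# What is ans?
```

xs has length 5. The slice xs[-3:-1] selects indices [2, 3] (2->1, 3->9), giving [1, 9].

[1, 9]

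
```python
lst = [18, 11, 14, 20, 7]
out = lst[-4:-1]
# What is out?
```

lst has length 5. The slice lst[-4:-1] selects indices [1, 2, 3] (1->11, 2->14, 3->20), giving [11, 14, 20].

[11, 14, 20]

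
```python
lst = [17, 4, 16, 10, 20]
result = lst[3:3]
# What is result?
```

lst has length 5. The slice lst[3:3] resolves to an empty index range, so the result is [].

[]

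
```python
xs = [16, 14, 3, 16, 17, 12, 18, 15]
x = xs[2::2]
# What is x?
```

xs has length 8. The slice xs[2::2] selects indices [2, 4, 6] (2->3, 4->17, 6->18), giving [3, 17, 18].

[3, 17, 18]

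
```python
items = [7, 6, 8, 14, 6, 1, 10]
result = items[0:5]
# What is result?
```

items has length 7. The slice items[0:5] selects indices [0, 1, 2, 3, 4] (0->7, 1->6, 2->8, 3->14, 4->6), giving [7, 6, 8, 14, 6].

[7, 6, 8, 14, 6]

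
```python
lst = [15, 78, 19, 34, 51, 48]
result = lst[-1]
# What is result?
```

lst has length 6. Negative index -1 maps to positive index 6 + (-1) = 5. lst[5] = 48.

48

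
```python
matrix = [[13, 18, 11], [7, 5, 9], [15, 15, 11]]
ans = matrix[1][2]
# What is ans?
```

matrix[1] = [7, 5, 9]. Taking column 2 of that row yields 9.

9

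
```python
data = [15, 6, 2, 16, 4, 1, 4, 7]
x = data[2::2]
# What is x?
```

data has length 8. The slice data[2::2] selects indices [2, 4, 6] (2->2, 4->4, 6->4), giving [2, 4, 4].

[2, 4, 4]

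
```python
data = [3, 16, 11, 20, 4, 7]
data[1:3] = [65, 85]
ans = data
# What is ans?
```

data starts as [3, 16, 11, 20, 4, 7] (length 6). The slice data[1:3] covers indices [1, 2] with values [16, 11]. Replacing that slice with [65, 85] (same length) produces [3, 65, 85, 20, 4, 7].

[3, 65, 85, 20, 4, 7]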